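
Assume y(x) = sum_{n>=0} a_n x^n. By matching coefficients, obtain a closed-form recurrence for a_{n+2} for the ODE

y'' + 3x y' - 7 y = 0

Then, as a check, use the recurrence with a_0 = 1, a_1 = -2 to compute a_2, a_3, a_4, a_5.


Substitute y = sum_n a_n x^n.
y''(x) has coefficient (n+2)(n+1) a_{n+2} at x^n;
3 x y'(x) has coefficient 3 n a_n at x^n (shift);
-7 y(x) has coefficient -7 a_n at x^n.
Matching x^n: (n+2)(n+1) a_{n+2} + (3n - 7) a_n = 0.
Thus a_{n+2} = (-3n + 7) / ((n+1)(n+2)) * a_n.

Check with a_0 = 1, a_1 = -2 (apply the recurrence for n = 0, 1, 2, 3): a_0 = 1, a_1 = -2, a_2 = 7/2, a_3 = -4/3, a_4 = 7/24, a_5 = 2/15.

a_(n+2) = (-3n + 7) / ((n+1)(n+2)) * a_n; check: a_0 = 1, a_1 = -2, a_2 = 7/2, a_3 = -4/3, a_4 = 7/24, a_5 = 2/15


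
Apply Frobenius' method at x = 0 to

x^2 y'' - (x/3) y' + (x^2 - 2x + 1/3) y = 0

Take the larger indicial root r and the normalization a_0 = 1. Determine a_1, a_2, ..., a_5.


Write in Frobenius form y'' + (p(x)/x) y' + (q(x)/x^2) y = 0:
  p(x) = -1/3,  q(x) = x^2 - 2x + 1/3.
Indicial equation: r(r-1) + (-1/3) r + (1/3) = 0 -> roots r_1 = 1, r_2 = 1/3.
Take r = r_1 = 1. Let y(x) = x^r sum_{n>=0} a_n x^n with a_0 = 1.
Substitute y = x^r sum a_n x^n and match x^{r+n}. The recurrence is
  D(n) a_n - 2 a_{n-1} + 1 a_{n-2} = 0,  where D(n) = (r+n)(r+n-1) + (-1/3)(r+n) + (1/3).
  a_n = [2 a_{n-1} - 1 a_{n-2}] / D(n).
Since the indicial polynomial factors as (r - r_1)(r - r_2), D(n) = (r_1 + n - r_1)(r_1 + n - r_2) = n(n + 2/3).
Evaluating step by step (a_0 = 1):
  n = 1: D(1) = 1(1 + 2/3) = 5/3; numerator = 2(1) = 2; a_1 = (2)/(5/3) = 6/5
  n = 2: D(2) = 2(2 + 2/3) = 16/3; numerator = 2(6/5) - 1(1) = 7/5; a_2 = (7/5)/(16/3) = 21/80
  n = 3: D(3) = 3(3 + 2/3) = 11; numerator = 2(21/80) - 1(6/5) = -27/40; a_3 = (-27/40)/(11) = -27/440
  n = 4: D(4) = 4(4 + 2/3) = 56/3; numerator = 2(-27/440) - 1(21/80) = -339/880; a_4 = (-339/880)/(56/3) = -1017/49280
  n = 5: D(5) = 5(5 + 2/3) = 85/3; numerator = 2(-1017/49280) - 1(-27/440) = 9/448; a_5 = (9/448)/(85/3) = 27/38080

r = 1; a_0 = 1; a_1 = 6/5; a_2 = 21/80; a_3 = -27/440; a_4 = -1017/49280; a_5 = 27/38080


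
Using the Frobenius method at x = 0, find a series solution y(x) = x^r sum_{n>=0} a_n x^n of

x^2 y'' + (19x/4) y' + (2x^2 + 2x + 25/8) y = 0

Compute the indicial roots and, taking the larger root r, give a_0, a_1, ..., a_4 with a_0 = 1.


Write in Frobenius form y'' + (p(x)/x) y' + (q(x)/x^2) y = 0:
  p(x) = 19/4,  q(x) = 2x^2 + 2x + 25/8.
Indicial equation: r(r-1) + (19/4) r + (25/8) = 0 -> roots r_1 = -5/4, r_2 = -5/2.
Take r = r_1 = -5/4. Let y(x) = x^r sum_{n>=0} a_n x^n with a_0 = 1.
Substitute y = x^r sum a_n x^n and match x^{r+n}. The recurrence is
  D(n) a_n + 2 a_{n-1} + 2 a_{n-2} = 0,  where D(n) = (r+n)(r+n-1) + (19/4)(r+n) + (25/8).
  a_n = [-2 a_{n-1} - 2 a_{n-2}] / D(n).
Since the indicial polynomial factors as (r - r_1)(r - r_2), D(n) = (r_1 + n - r_1)(r_1 + n - r_2) = n(n + 5/4).
Evaluating step by step (a_0 = 1):
  n = 1: D(1) = 1(1 + 5/4) = 9/4; numerator = -2(1) = -2; a_1 = (-2)/(9/4) = -8/9
  n = 2: D(2) = 2(2 + 5/4) = 13/2; numerator = -2(-8/9) - 2(1) = -2/9; a_2 = (-2/9)/(13/2) = -4/117
  n = 3: D(3) = 3(3 + 5/4) = 51/4; numerator = -2(-4/117) - 2(-8/9) = 24/13; a_3 = (24/13)/(51/4) = 32/221
  n = 4: D(4) = 4(4 + 5/4) = 21; numerator = -2(32/221) - 2(-4/117) = -440/1989; a_4 = (-440/1989)/(21) = -440/41769

r = -5/4; a_0 = 1; a_1 = -8/9; a_2 = -4/117; a_3 = 32/221; a_4 = -440/41769


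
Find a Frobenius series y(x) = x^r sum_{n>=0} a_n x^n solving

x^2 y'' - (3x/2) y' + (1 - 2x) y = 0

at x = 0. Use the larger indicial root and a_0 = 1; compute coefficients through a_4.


Write in Frobenius form y'' + (p(x)/x) y' + (q(x)/x^2) y = 0:
  p(x) = -3/2,  q(x) = 1 - 2x.
Indicial equation: r(r-1) + (-3/2) r + (1) = 0 -> roots r_1 = 2, r_2 = 1/2.
Take r = r_1 = 2. Let y(x) = x^r sum_{n>=0} a_n x^n with a_0 = 1.
Substitute y = x^r sum a_n x^n and match x^{r+n}. The recurrence is
  D(n) a_n - 2 a_{n-1} = 0,  where D(n) = (r+n)(r+n-1) + (-3/2)(r+n) + (1).
  a_n = 2 / D(n) * a_{n-1}.
Since the indicial polynomial factors as (r - r_1)(r - r_2), D(n) = (r_1 + n - r_1)(r_1 + n - r_2) = n(n + 3/2).
Evaluating step by step (a_0 = 1):
  n = 1: D(1) = 1(1 + 3/2) = 5/2; numerator = 2(1) = 2; a_1 = (2)/(5/2) = 4/5
  n = 2: D(2) = 2(2 + 3/2) = 7; numerator = 2(4/5) = 8/5; a_2 = (8/5)/(7) = 8/35
  n = 3: D(3) = 3(3 + 3/2) = 27/2; numerator = 2(8/35) = 16/35; a_3 = (16/35)/(27/2) = 32/945
  n = 4: D(4) = 4(4 + 3/2) = 22; numerator = 2(32/945) = 64/945; a_4 = (64/945)/(22) = 32/10395

r = 2; a_0 = 1; a_1 = 4/5; a_2 = 8/35; a_3 = 32/945; a_4 = 32/10395


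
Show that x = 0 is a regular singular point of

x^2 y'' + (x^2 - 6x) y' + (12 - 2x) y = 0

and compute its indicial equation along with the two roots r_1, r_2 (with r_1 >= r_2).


Divide by x^2 to reach normal form y'' + P_1(x) y' + P_2(x) y = 0 with P_1(x) = 1 - 6/x and P_2(x) = -2/x + 12/x^2.
x = 0 is a singular point because the y'-coefficient 1 - 6/x has a pole at x = 0 and the y-coefficient -2/x + 12/x^2 has a pole at x = 0.
It is a regular singular point because x P_1(x) = p(x) = x - 6 and x^2 P_2(x) = q(x) = 12 - 2x are polynomials, hence analytic at x = 0.
p(0) = -6,  q(0) = 12.
Indicial equation: r(r-1) + p(0) r + q(0) = 0, i.e. r^2 + (p(0) - 1) r + q(0) = 0, i.e. r^2 - 7 r + 12 = 0.
Discriminant: (-7)^2 - 4(12) = 1, so r = (7 ± 1)/2.
Solving: r_1 = 4, r_2 = 3.

indicial: r^2 - 7 r + 12 = 0; roots r_1 = 4, r_2 = 3


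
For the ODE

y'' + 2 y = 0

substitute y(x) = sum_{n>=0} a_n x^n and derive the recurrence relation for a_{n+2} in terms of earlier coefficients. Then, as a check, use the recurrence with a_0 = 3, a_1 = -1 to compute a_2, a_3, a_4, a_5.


Substitute y = sum_n a_n x^n into y'' + (const) y = 0.
y''(x) = sum_{n>=0} (n+2)(n+1) a_{n+2} x^n.
The ODE becomes sum_n [(n+2)(n+1) a_{n+2} + 2 a_n] x^n = 0.
Setting each coefficient to zero gives the recurrence:
  (n+2)(n+1) a_{n+2} + 2 a_n = 0,
  a_{n+2} = -2 / ((n+1)(n+2)) a_n.

Check with a_0 = 3, a_1 = -1 (apply the recurrence for n = 0, 1, 2, 3): a_0 = 3, a_1 = -1, a_2 = -3, a_3 = 1/3, a_4 = 1/2, a_5 = -1/30.

a_{n+2} = -2/((n+1)(n+2)) * a_n; check: a_0 = 3, a_1 = -1, a_2 = -3, a_3 = 1/3, a_4 = 1/2, a_5 = -1/30


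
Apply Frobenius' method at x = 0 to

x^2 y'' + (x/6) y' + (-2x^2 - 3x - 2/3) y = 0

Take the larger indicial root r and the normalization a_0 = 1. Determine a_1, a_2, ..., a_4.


Write in Frobenius form y'' + (p(x)/x) y' + (q(x)/x^2) y = 0:
  p(x) = 1/6,  q(x) = -2x^2 - 3x - 2/3.
Indicial equation: r(r-1) + (1/6) r + (-2/3) = 0 -> roots r_1 = 4/3, r_2 = -1/2.
Take r = r_1 = 4/3. Let y(x) = x^r sum_{n>=0} a_n x^n with a_0 = 1.
Substitute y = x^r sum a_n x^n and match x^{r+n}. The recurrence is
  D(n) a_n - 3 a_{n-1} - 2 a_{n-2} = 0,  where D(n) = (r+n)(r+n-1) + (1/6)(r+n) + (-2/3).
  a_n = [3 a_{n-1} + 2 a_{n-2}] / D(n).
Since the indicial polynomial factors as (r - r_1)(r - r_2), D(n) = (r_1 + n - r_1)(r_1 + n - r_2) = n(n + 11/6).
Evaluating step by step (a_0 = 1):
  n = 1: D(1) = 1(1 + 11/6) = 17/6; numerator = 3(1) = 3; a_1 = (3)/(17/6) = 18/17
  n = 2: D(2) = 2(2 + 11/6) = 23/3; numerator = 3(18/17) + 2(1) = 88/17; a_2 = (88/17)/(23/3) = 264/391
  n = 3: D(3) = 3(3 + 11/6) = 29/2; numerator = 3(264/391) + 2(18/17) = 1620/391; a_3 = (1620/391)/(29/2) = 3240/11339
  n = 4: D(4) = 4(4 + 11/6) = 70/3; numerator = 3(3240/11339) + 2(264/391) = 25032/11339; a_4 = (25032/11339)/(70/3) = 5364/56695

r = 4/3; a_0 = 1; a_1 = 18/17; a_2 = 264/391; a_3 = 3240/11339; a_4 = 5364/56695


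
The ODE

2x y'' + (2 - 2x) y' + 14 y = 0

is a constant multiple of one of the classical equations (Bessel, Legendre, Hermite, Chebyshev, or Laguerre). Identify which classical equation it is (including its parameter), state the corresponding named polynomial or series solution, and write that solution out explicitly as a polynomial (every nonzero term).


All three coefficients share the factor 2; dividing through by 2 gives  x y'' + (1 - x) y' + 7 y = 0.
This matches the Laguerre equation x y'' + (1 - x) y' + n y = 0 with n = 7; the polynomial solution is L_7(x).
With y = sum_k a_k x^k, matching x^k gives (k+1)k a_{k+1} + (k+1) a_{k+1} - k a_k + n a_k = 0, i.e. (k+1)^2 a_{k+1} = (k - n) a_k = (k - 7) a_k. The right side vanishes at k = 7, so the series terminates at degree 7.
Standard normalization L_n(0) = 1 gives a_0 = 1. Work upward with a_{k+1} = (k - 7) a_k / (k+1)^2:
  a_1 = (0 - 7)(1) / 1^2 = -7/1 = -7
  a_2 = (1 - 7)(-7) / 2^2 = 42/4 = 21/2
  a_3 = (2 - 7)(21/2) / 3^2 = (-105/2)/9 = -35/6
  a_4 = (3 - 7)(-35/6) / 4^2 = (70/3)/16 = 35/24
  a_5 = (4 - 7)(35/24) / 5^2 = (-35/8)/25 = -7/40
  a_6 = (5 - 7)(-7/40) / 6^2 = (7/20)/36 = 7/720
  a_7 = (6 - 7)(7/720) / 7^2 = (-7/720)/49 = -1/5040
Hence L_7(x) = -x^7/5040 + 7 x^6/720 - 7 x^5/40 + 35 x^4/24 - 35 x^3/6 + 21 x^2/2 - 7 x + 1.

L_7(x); series = -x^7/5040 + 7 x^6/720 - 7 x^5/40 + 35 x^4/24 - 35 x^3/6 + 21 x^2/2 - 7 x + 1


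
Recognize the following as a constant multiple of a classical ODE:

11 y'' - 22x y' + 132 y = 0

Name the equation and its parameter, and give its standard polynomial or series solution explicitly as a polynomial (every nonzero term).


All three coefficients share the factor 11; dividing through by 11 gives  y'' - 2x y' + 12 y = 0.
This matches the Hermite equation y'' - 2x y' + 2n y = 0 with 2n = 12, so n = 6; the polynomial solution is H_6(x).
With y = sum_k a_k x^k, matching x^k gives (k+2)(k+1) a_{k+2} = 2(k - n) a_k = 2(k - 6) a_k. The right side vanishes at k = 6, so the series with the parity of 6 terminates at degree 6.
Standard normalization: leading coefficient of H_n is 2^n, so a_6 = 2^6 = 64. Work downward with a_k = (k+1)(k+2) a_{k+2} / (2(k - n)):
  a_4 = (5)(6)(64) / (2(4 - 6)) = 1920/(-4) = -480
  a_2 = (3)(4)(-480) / (2(2 - 6)) = -5760/(-8) = 720
  a_0 = (1)(2)(720) / (2(0 - 6)) = 1440/(-12) = -120
Hence H_6(x) = 64 x^6 - 480 x^4 + 720 x^2 - 120.

H_6(x); series = 64 x^6 - 480 x^4 + 720 x^2 - 120


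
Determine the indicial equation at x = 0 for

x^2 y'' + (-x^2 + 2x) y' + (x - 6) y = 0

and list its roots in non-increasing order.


Divide by x^2 to reach normal form y'' + P_1(x) y' + P_2(x) y = 0 with P_1(x) = -1 + 2/x and P_2(x) = 1/x - 6/x^2.
x = 0 is a singular point because the y'-coefficient -1 + 2/x has a pole at x = 0 and the y-coefficient 1/x - 6/x^2 has a pole at x = 0.
It is a regular singular point because x P_1(x) = p(x) = 2 - x and x^2 P_2(x) = q(x) = x - 6 are polynomials, hence analytic at x = 0.
p(0) = 2,  q(0) = -6.
Indicial equation: r(r-1) + p(0) r + q(0) = 0, i.e. r^2 + (p(0) - 1) r + q(0) = 0, i.e. r^2 + 1 r - 6 = 0.
Discriminant: (1)^2 - 4(-6) = 25, so r = (-1 ± 5)/2.
Solving: r_1 = 2, r_2 = -3.

indicial: r^2 + 1 r - 6 = 0; roots r_1 = 2, r_2 = -3


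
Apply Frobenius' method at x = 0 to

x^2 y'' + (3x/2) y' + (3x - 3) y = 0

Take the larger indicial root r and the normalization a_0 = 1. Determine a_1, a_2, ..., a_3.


Write in Frobenius form y'' + (p(x)/x) y' + (q(x)/x^2) y = 0:
  p(x) = 3/2,  q(x) = 3x - 3.
Indicial equation: r(r-1) + (3/2) r + (-3) = 0 -> roots r_1 = 3/2, r_2 = -2.
Take r = r_1 = 3/2. Let y(x) = x^r sum_{n>=0} a_n x^n with a_0 = 1.
Substitute y = x^r sum a_n x^n and match x^{r+n}. The recurrence is
  D(n) a_n + 3 a_{n-1} = 0,  where D(n) = (r+n)(r+n-1) + (3/2)(r+n) + (-3).
  a_n = -3 / D(n) * a_{n-1}.
Since the indicial polynomial factors as (r - r_1)(r - r_2), D(n) = (r_1 + n - r_1)(r_1 + n - r_2) = n(n + 7/2).
Evaluating step by step (a_0 = 1):
  n = 1: D(1) = 1(1 + 7/2) = 9/2; numerator = -3(1) = -3; a_1 = (-3)/(9/2) = -2/3
  n = 2: D(2) = 2(2 + 7/2) = 11; numerator = -3(-2/3) = 2; a_2 = (2)/(11) = 2/11
  n = 3: D(3) = 3(3 + 7/2) = 39/2; numerator = -3(2/11) = -6/11; a_3 = (-6/11)/(39/2) = -4/143

r = 3/2; a_0 = 1; a_1 = -2/3; a_2 = 2/11; a_3 = -4/143


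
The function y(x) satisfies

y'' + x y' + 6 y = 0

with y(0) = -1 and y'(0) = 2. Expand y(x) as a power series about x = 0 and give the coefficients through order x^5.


Ansatz: y(x) = sum_{n>=0} a_n x^n, so y'(x) = sum_{n>=1} n a_n x^(n-1) and y''(x) = sum_{n>=2} n(n-1) a_n x^(n-2).
Substitute into P(x) y'' + Q(x) y' + R(x) y = 0 with P(x) = 1, Q(x) = x, R(x) = 6, and match powers of x.
Initial conditions: a_0 = -1, a_1 = 2.
Setting the coefficient of each power of x to zero and solving order by order (substituting the coefficients already found):
  x^0: 2 a_2 + 6 a_0 = 0  ->  2 a_2 = -6 a_0 = 6  ->  a_2 = 3
  x^1: 6 a_3 + 7 a_1 = 0  ->  6 a_3 = -7 a_1 = -14  ->  a_3 = -7/3
  x^2: 12 a_4 + 8 a_2 = 0  ->  12 a_4 = -8 a_2 = -24  ->  a_4 = -2
  x^3: 20 a_5 + 9 a_3 = 0  ->  20 a_5 = -9 a_3 = 21  ->  a_5 = 21/20
Truncated series: y(x) = -1 + 2 x + 3 x^2 - (7/3) x^3 - 2 x^4 + (21/20) x^5 + O(x^6).

a_0 = -1; a_1 = 2; a_2 = 3; a_3 = -7/3; a_4 = -2; a_5 = 21/20


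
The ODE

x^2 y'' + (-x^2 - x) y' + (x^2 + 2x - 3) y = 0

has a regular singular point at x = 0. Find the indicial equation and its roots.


Divide by x^2 to reach normal form y'' + P_1(x) y' + P_2(x) y = 0 with P_1(x) = -1 - 1/x and P_2(x) = 1 + 2/x - 3/x^2.
x = 0 is a singular point because the y'-coefficient -1 - 1/x has a pole at x = 0 and the y-coefficient 1 + 2/x - 3/x^2 has a pole at x = 0.
It is a regular singular point because x P_1(x) = p(x) = -x - 1 and x^2 P_2(x) = q(x) = x^2 + 2x - 3 are polynomials, hence analytic at x = 0.
p(0) = -1,  q(0) = -3.
Indicial equation: r(r-1) + p(0) r + q(0) = 0, i.e. r^2 + (p(0) - 1) r + q(0) = 0, i.e. r^2 - 2 r - 3 = 0.
Discriminant: (-2)^2 - 4(-3) = 16, so r = (2 ± 4)/2.
Solving: r_1 = 3, r_2 = -1.

indicial: r^2 - 2 r - 3 = 0; roots r_1 = 3, r_2 = -1


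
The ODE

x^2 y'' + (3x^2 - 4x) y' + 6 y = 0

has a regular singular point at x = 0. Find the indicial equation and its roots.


Divide by x^2 to reach normal form y'' + P_1(x) y' + P_2(x) y = 0 with P_1(x) = 3 - 4/x and P_2(x) = 6/x^2.
x = 0 is a singular point because the y'-coefficient 3 - 4/x has a pole at x = 0 and the y-coefficient 6/x^2 has a pole at x = 0.
It is a regular singular point because x P_1(x) = p(x) = 3x - 4 and x^2 P_2(x) = q(x) = 6 are polynomials, hence analytic at x = 0.
p(0) = -4,  q(0) = 6.
Indicial equation: r(r-1) + p(0) r + q(0) = 0, i.e. r^2 + (p(0) - 1) r + q(0) = 0, i.e. r^2 - 5 r + 6 = 0.
Discriminant: (-5)^2 - 4(6) = 1, so r = (5 ± 1)/2.
Solving: r_1 = 3, r_2 = 2.

indicial: r^2 - 5 r + 6 = 0; roots r_1 = 3, r_2 = 2


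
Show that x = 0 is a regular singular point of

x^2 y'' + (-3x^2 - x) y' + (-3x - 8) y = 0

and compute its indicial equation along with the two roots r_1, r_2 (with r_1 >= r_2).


Divide by x^2 to reach normal form y'' + P_1(x) y' + P_2(x) y = 0 with P_1(x) = -3 - 1/x and P_2(x) = -3/x - 8/x^2.
x = 0 is a singular point because the y'-coefficient -3 - 1/x has a pole at x = 0 and the y-coefficient -3/x - 8/x^2 has a pole at x = 0.
It is a regular singular point because x P_1(x) = p(x) = -3x - 1 and x^2 P_2(x) = q(x) = -3x - 8 are polynomials, hence analytic at x = 0.
p(0) = -1,  q(0) = -8.
Indicial equation: r(r-1) + p(0) r + q(0) = 0, i.e. r^2 + (p(0) - 1) r + q(0) = 0, i.e. r^2 - 2 r - 8 = 0.
Discriminant: (-2)^2 - 4(-8) = 36, so r = (2 ± 6)/2.
Solving: r_1 = 4, r_2 = -2.

indicial: r^2 - 2 r - 8 = 0; roots r_1 = 4, r_2 = -2


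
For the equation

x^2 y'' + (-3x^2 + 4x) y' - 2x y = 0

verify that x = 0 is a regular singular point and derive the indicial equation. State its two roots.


Divide by x^2 to reach normal form y'' + P_1(x) y' + P_2(x) y = 0 with P_1(x) = -3 + 4/x and P_2(x) = -2/x.
x = 0 is a singular point because the y'-coefficient -3 + 4/x has a pole at x = 0 and the y-coefficient -2/x has a pole at x = 0.
It is a regular singular point because x P_1(x) = p(x) = 4 - 3x and x^2 P_2(x) = q(x) = -2x are polynomials, hence analytic at x = 0.
p(0) = 4,  q(0) = 0.
Indicial equation: r(r-1) + p(0) r + q(0) = 0, i.e. r^2 + (p(0) - 1) r + q(0) = 0, i.e. r^2 + 3 r = 0.
Discriminant: (3)^2 - 4(0) = 9, so r = (-3 ± 3)/2.
Solving: r_1 = 0, r_2 = -3.

indicial: r^2 + 3 r = 0; roots r_1 = 0, r_2 = -3


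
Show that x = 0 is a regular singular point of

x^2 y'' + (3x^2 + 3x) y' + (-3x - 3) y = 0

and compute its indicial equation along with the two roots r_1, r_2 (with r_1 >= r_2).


Divide by x^2 to reach normal form y'' + P_1(x) y' + P_2(x) y = 0 with P_1(x) = 3 + 3/x and P_2(x) = -3/x - 3/x^2.
x = 0 is a singular point because the y'-coefficient 3 + 3/x has a pole at x = 0 and the y-coefficient -3/x - 3/x^2 has a pole at x = 0.
It is a regular singular point because x P_1(x) = p(x) = 3x + 3 and x^2 P_2(x) = q(x) = -3x - 3 are polynomials, hence analytic at x = 0.
p(0) = 3,  q(0) = -3.
Indicial equation: r(r-1) + p(0) r + q(0) = 0, i.e. r^2 + (p(0) - 1) r + q(0) = 0, i.e. r^2 + 2 r - 3 = 0.
Discriminant: (2)^2 - 4(-3) = 16, so r = (-2 ± 4)/2.
Solving: r_1 = 1, r_2 = -3.

indicial: r^2 + 2 r - 3 = 0; roots r_1 = 1, r_2 = -3


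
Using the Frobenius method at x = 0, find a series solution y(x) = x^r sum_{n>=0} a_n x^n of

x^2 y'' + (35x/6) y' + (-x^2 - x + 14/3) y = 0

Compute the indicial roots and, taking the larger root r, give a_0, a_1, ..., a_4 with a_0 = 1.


Write in Frobenius form y'' + (p(x)/x) y' + (q(x)/x^2) y = 0:
  p(x) = 35/6,  q(x) = -x^2 - x + 14/3.
Indicial equation: r(r-1) + (35/6) r + (14/3) = 0 -> roots r_1 = -4/3, r_2 = -7/2.
Take r = r_1 = -4/3. Let y(x) = x^r sum_{n>=0} a_n x^n with a_0 = 1.
Substitute y = x^r sum a_n x^n and match x^{r+n}. The recurrence is
  D(n) a_n - 1 a_{n-1} - 1 a_{n-2} = 0,  where D(n) = (r+n)(r+n-1) + (35/6)(r+n) + (14/3).
  a_n = [1 a_{n-1} + 1 a_{n-2}] / D(n).
Since the indicial polynomial factors as (r - r_1)(r - r_2), D(n) = (r_1 + n - r_1)(r_1 + n - r_2) = n(n + 13/6).
Evaluating step by step (a_0 = 1):
  n = 1: D(1) = 1(1 + 13/6) = 19/6; numerator = 1(1) = 1; a_1 = (1)/(19/6) = 6/19
  n = 2: D(2) = 2(2 + 13/6) = 25/3; numerator = 1(6/19) + 1(1) = 25/19; a_2 = (25/19)/(25/3) = 3/19
  n = 3: D(3) = 3(3 + 13/6) = 31/2; numerator = 1(3/19) + 1(6/19) = 9/19; a_3 = (9/19)/(31/2) = 18/589
  n = 4: D(4) = 4(4 + 13/6) = 74/3; numerator = 1(18/589) + 1(3/19) = 111/589; a_4 = (111/589)/(74/3) = 9/1178

r = -4/3; a_0 = 1; a_1 = 6/19; a_2 = 3/19; a_3 = 18/589; a_4 = 9/1178


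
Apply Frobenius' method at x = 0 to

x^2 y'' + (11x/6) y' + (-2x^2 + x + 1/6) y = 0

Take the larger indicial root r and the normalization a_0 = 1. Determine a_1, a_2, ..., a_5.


Write in Frobenius form y'' + (p(x)/x) y' + (q(x)/x^2) y = 0:
  p(x) = 11/6,  q(x) = -2x^2 + x + 1/6.
Indicial equation: r(r-1) + (11/6) r + (1/6) = 0 -> roots r_1 = -1/3, r_2 = -1/2.
Take r = r_1 = -1/3. Let y(x) = x^r sum_{n>=0} a_n x^n with a_0 = 1.
Substitute y = x^r sum a_n x^n and match x^{r+n}. The recurrence is
  D(n) a_n + 1 a_{n-1} - 2 a_{n-2} = 0,  where D(n) = (r+n)(r+n-1) + (11/6)(r+n) + (1/6).
  a_n = [-1 a_{n-1} + 2 a_{n-2}] / D(n).
Since the indicial polynomial factors as (r - r_1)(r - r_2), D(n) = (r_1 + n - r_1)(r_1 + n - r_2) = n(n + 1/6).
Evaluating step by step (a_0 = 1):
  n = 1: D(1) = 1(1 + 1/6) = 7/6; numerator = -1(1) = -1; a_1 = (-1)/(7/6) = -6/7
  n = 2: D(2) = 2(2 + 1/6) = 13/3; numerator = -1(-6/7) + 2(1) = 20/7; a_2 = (20/7)/(13/3) = 60/91
  n = 3: D(3) = 3(3 + 1/6) = 19/2; numerator = -1(60/91) + 2(-6/7) = -216/91; a_3 = (-216/91)/(19/2) = -432/1729
  n = 4: D(4) = 4(4 + 1/6) = 50/3; numerator = -1(-432/1729) + 2(60/91) = 2712/1729; a_4 = (2712/1729)/(50/3) = 4068/43225
  n = 5: D(5) = 5(5 + 1/6) = 155/6; numerator = -1(4068/43225) + 2(-432/1729) = -25668/43225; a_5 = (-25668/43225)/(155/6) = -4968/216125

r = -1/3; a_0 = 1; a_1 = -6/7; a_2 = 60/91; a_3 = -432/1729; a_4 = 4068/43225; a_5 = -4968/216125


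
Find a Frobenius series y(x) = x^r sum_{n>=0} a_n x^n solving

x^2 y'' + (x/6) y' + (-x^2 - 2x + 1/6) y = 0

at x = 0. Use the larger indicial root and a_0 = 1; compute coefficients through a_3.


Write in Frobenius form y'' + (p(x)/x) y' + (q(x)/x^2) y = 0:
  p(x) = 1/6,  q(x) = -x^2 - 2x + 1/6.
Indicial equation: r(r-1) + (1/6) r + (1/6) = 0 -> roots r_1 = 1/2, r_2 = 1/3.
Take r = r_1 = 1/2. Let y(x) = x^r sum_{n>=0} a_n x^n with a_0 = 1.
Substitute y = x^r sum a_n x^n and match x^{r+n}. The recurrence is
  D(n) a_n - 2 a_{n-1} - 1 a_{n-2} = 0,  where D(n) = (r+n)(r+n-1) + (1/6)(r+n) + (1/6).
  a_n = [2 a_{n-1} + 1 a_{n-2}] / D(n).
Since the indicial polynomial factors as (r - r_1)(r - r_2), D(n) = (r_1 + n - r_1)(r_1 + n - r_2) = n(n + 1/6).
Evaluating step by step (a_0 = 1):
  n = 1: D(1) = 1(1 + 1/6) = 7/6; numerator = 2(1) = 2; a_1 = (2)/(7/6) = 12/7
  n = 2: D(2) = 2(2 + 1/6) = 13/3; numerator = 2(12/7) + 1(1) = 31/7; a_2 = (31/7)/(13/3) = 93/91
  n = 3: D(3) = 3(3 + 1/6) = 19/2; numerator = 2(93/91) + 1(12/7) = 342/91; a_3 = (342/91)/(19/2) = 36/91

r = 1/2; a_0 = 1; a_1 = 12/7; a_2 = 93/91; a_3 = 36/91


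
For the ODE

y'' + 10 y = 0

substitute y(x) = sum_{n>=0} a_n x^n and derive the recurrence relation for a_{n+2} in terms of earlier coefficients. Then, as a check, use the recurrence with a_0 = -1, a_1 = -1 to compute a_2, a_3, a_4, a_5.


Substitute y = sum_n a_n x^n into y'' + (const) y = 0.
y''(x) = sum_{n>=0} (n+2)(n+1) a_{n+2} x^n.
The ODE becomes sum_n [(n+2)(n+1) a_{n+2} + 10 a_n] x^n = 0.
Setting each coefficient to zero gives the recurrence:
  (n+2)(n+1) a_{n+2} + 10 a_n = 0,
  a_{n+2} = -10 / ((n+1)(n+2)) a_n.

Check with a_0 = -1, a_1 = -1 (apply the recurrence for n = 0, 1, 2, 3): a_0 = -1, a_1 = -1, a_2 = 5, a_3 = 5/3, a_4 = -25/6, a_5 = -5/6.

a_{n+2} = -10/((n+1)(n+2)) * a_n; check: a_0 = -1, a_1 = -1, a_2 = 5, a_3 = 5/3, a_4 = -25/6, a_5 = -5/6


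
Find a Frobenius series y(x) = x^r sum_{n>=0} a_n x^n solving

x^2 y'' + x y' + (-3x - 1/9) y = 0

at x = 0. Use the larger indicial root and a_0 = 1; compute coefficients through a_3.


Write in Frobenius form y'' + (p(x)/x) y' + (q(x)/x^2) y = 0:
  p(x) = 1,  q(x) = -3x - 1/9.
Indicial equation: r(r-1) + (1) r + (-1/9) = 0 -> roots r_1 = 1/3, r_2 = -1/3.
Take r = r_1 = 1/3. Let y(x) = x^r sum_{n>=0} a_n x^n with a_0 = 1.
Substitute y = x^r sum a_n x^n and match x^{r+n}. The recurrence is
  D(n) a_n - 3 a_{n-1} = 0,  where D(n) = (r+n)(r+n-1) + (1)(r+n) + (-1/9).
  a_n = 3 / D(n) * a_{n-1}.
Since the indicial polynomial factors as (r - r_1)(r - r_2), D(n) = (r_1 + n - r_1)(r_1 + n - r_2) = n(n + 2/3).
Evaluating step by step (a_0 = 1):
  n = 1: D(1) = 1(1 + 2/3) = 5/3; numerator = 3(1) = 3; a_1 = (3)/(5/3) = 9/5
  n = 2: D(2) = 2(2 + 2/3) = 16/3; numerator = 3(9/5) = 27/5; a_2 = (27/5)/(16/3) = 81/80
  n = 3: D(3) = 3(3 + 2/3) = 11; numerator = 3(81/80) = 243/80; a_3 = (243/80)/(11) = 243/880

r = 1/3; a_0 = 1; a_1 = 9/5; a_2 = 81/80; a_3 = 243/880


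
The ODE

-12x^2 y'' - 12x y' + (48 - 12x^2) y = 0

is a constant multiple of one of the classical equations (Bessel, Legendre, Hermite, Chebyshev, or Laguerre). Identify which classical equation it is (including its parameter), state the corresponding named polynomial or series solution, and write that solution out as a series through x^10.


All three coefficients share the factor -12; dividing through by -12 gives  x^2 y'' + x y' + (x^2 - 4) y = 0.
This matches the Bessel equation x^2 y'' + x y' + (x^2 - nu^2) y = 0 with nu^2 = 4, so nu = 2; the solution bounded at x = 0 is J_2(x).
Frobenius at x = 0: indicial roots ±nu; for r = nu the recurrence k(k + 2nu) c_k = -c_{k-2} gives the standard series J_nu(x) = sum_{k>=0} (-1)^k / (k! (k+nu)!) (x/2)^(2k+nu). Evaluate the first 5 terms:
  k = 0: (-1)^0 / (0! * 2! * 2^2) x^2 = 1/(1*2*4) x^2 = (1/8) x^2
  k = 1: (-1)^1 / (1! * 3! * 2^4) x^4 = -1/(1*6*16) x^4 = (-1/96) x^4
  k = 2: (-1)^2 / (2! * 4! * 2^6) x^6 = 1/(2*24*64) x^6 = (1/3072) x^6
  k = 3: (-1)^3 / (3! * 5! * 2^8) x^8 = -1/(6*120*256) x^8 = (-1/184320) x^8
  k = 4: (-1)^4 / (4! * 6! * 2^10) x^10 = 1/(24*720*1024) x^10 = (1/17694720) x^10
Hence J_2(x) = x^10/17694720 - x^8/184320 + x^6/3072 - x^4/96 + x^2/8 + ....

J_2(x); series = x^10/17694720 - x^8/184320 + x^6/3072 - x^4/96 + x^2/8


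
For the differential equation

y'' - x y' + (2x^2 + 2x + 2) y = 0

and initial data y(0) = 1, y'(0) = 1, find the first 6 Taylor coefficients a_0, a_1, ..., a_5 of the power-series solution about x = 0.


Ansatz: y(x) = sum_{n>=0} a_n x^n, so y'(x) = sum_{n>=1} n a_n x^(n-1) and y''(x) = sum_{n>=2} n(n-1) a_n x^(n-2).
Substitute into P(x) y'' + Q(x) y' + R(x) y = 0 with P(x) = 1, Q(x) = -x, R(x) = 2x^2 + 2x + 2, and match powers of x.
Initial conditions: a_0 = 1, a_1 = 1.
Setting the coefficient of each power of x to zero and solving order by order (substituting the coefficients already found):
  x^0: 2 a_2 + 2 a_0 = 0  ->  2 a_2 = -2 a_0 = -2  ->  a_2 = -1
  x^1: 6 a_3 + a_1 + 2 a_0 = 0  ->  6 a_3 = -a_1 - 2 a_0 = -3  ->  a_3 = -1/2
  x^2: 12 a_4 + 2 a_1 + 2 a_0 = 0  ->  12 a_4 = -2 a_1 - 2 a_0 = -4  ->  a_4 = -1/3
  x^3: 20 a_5 - a_3 + 2 a_2 + 2 a_1 = 0  ->  20 a_5 = a_3 - 2 a_2 - 2 a_1 = -1/2  ->  a_5 = -1/40
Truncated series: y(x) = 1 + x - x^2 - (1/2) x^3 - (1/3) x^4 - (1/40) x^5 + O(x^6).

a_0 = 1; a_1 = 1; a_2 = -1; a_3 = -1/2; a_4 = -1/3; a_5 = -1/40


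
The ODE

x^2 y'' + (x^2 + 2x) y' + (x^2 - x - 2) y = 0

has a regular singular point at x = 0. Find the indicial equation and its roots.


Divide by x^2 to reach normal form y'' + P_1(x) y' + P_2(x) y = 0 with P_1(x) = 1 + 2/x and P_2(x) = 1 - 1/x - 2/x^2.
x = 0 is a singular point because the y'-coefficient 1 + 2/x has a pole at x = 0 and the y-coefficient 1 - 1/x - 2/x^2 has a pole at x = 0.
It is a regular singular point because x P_1(x) = p(x) = x + 2 and x^2 P_2(x) = q(x) = x^2 - x - 2 are polynomials, hence analytic at x = 0.
p(0) = 2,  q(0) = -2.
Indicial equation: r(r-1) + p(0) r + q(0) = 0, i.e. r^2 + (p(0) - 1) r + q(0) = 0, i.e. r^2 + 1 r - 2 = 0.
Discriminant: (1)^2 - 4(-2) = 9, so r = (-1 ± 3)/2.
Solving: r_1 = 1, r_2 = -2.

indicial: r^2 + 1 r - 2 = 0; roots r_1 = 1, r_2 = -2


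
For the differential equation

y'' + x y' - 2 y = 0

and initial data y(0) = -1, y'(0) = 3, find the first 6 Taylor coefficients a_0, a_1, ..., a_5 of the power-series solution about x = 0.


Ansatz: y(x) = sum_{n>=0} a_n x^n, so y'(x) = sum_{n>=1} n a_n x^(n-1) and y''(x) = sum_{n>=2} n(n-1) a_n x^(n-2).
Substitute into P(x) y'' + Q(x) y' + R(x) y = 0 with P(x) = 1, Q(x) = x, R(x) = -2, and match powers of x.
Initial conditions: a_0 = -1, a_1 = 3.
Setting the coefficient of each power of x to zero and solving order by order (substituting the coefficients already found):
  x^0: 2 a_2 - 2 a_0 = 0  ->  2 a_2 = 2 a_0 = -2  ->  a_2 = -1
  x^1: 6 a_3 - a_1 = 0  ->  6 a_3 = a_1 = 3  ->  a_3 = 1/2
  x^2: 12 a_4 = 0  ->  a_4 = 0
  x^3: 20 a_5 + a_3 = 0  ->  20 a_5 = -a_3 = -1/2  ->  a_5 = -1/40
Truncated series: y(x) = -1 + 3 x - x^2 + (1/2) x^3 - (1/40) x^5 + O(x^6).

a_0 = -1; a_1 = 3; a_2 = -1; a_3 = 1/2; a_4 = 0; a_5 = -1/40


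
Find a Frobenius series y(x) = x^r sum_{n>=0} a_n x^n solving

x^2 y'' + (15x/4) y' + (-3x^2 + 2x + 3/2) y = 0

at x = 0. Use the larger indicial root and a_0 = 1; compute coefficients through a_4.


Write in Frobenius form y'' + (p(x)/x) y' + (q(x)/x^2) y = 0:
  p(x) = 15/4,  q(x) = -3x^2 + 2x + 3/2.
Indicial equation: r(r-1) + (15/4) r + (3/2) = 0 -> roots r_1 = -3/4, r_2 = -2.
Take r = r_1 = -3/4. Let y(x) = x^r sum_{n>=0} a_n x^n with a_0 = 1.
Substitute y = x^r sum a_n x^n and match x^{r+n}. The recurrence is
  D(n) a_n + 2 a_{n-1} - 3 a_{n-2} = 0,  where D(n) = (r+n)(r+n-1) + (15/4)(r+n) + (3/2).
  a_n = [-2 a_{n-1} + 3 a_{n-2}] / D(n).
Since the indicial polynomial factors as (r - r_1)(r - r_2), D(n) = (r_1 + n - r_1)(r_1 + n - r_2) = n(n + 5/4).
Evaluating step by step (a_0 = 1):
  n = 1: D(1) = 1(1 + 5/4) = 9/4; numerator = -2(1) = -2; a_1 = (-2)/(9/4) = -8/9
  n = 2: D(2) = 2(2 + 5/4) = 13/2; numerator = -2(-8/9) + 3(1) = 43/9; a_2 = (43/9)/(13/2) = 86/117
  n = 3: D(3) = 3(3 + 5/4) = 51/4; numerator = -2(86/117) + 3(-8/9) = -484/117; a_3 = (-484/117)/(51/4) = -1936/5967
  n = 4: D(4) = 4(4 + 5/4) = 21; numerator = -2(-1936/5967) + 3(86/117) = 1310/459; a_4 = (1310/459)/(21) = 1310/9639

r = -3/4; a_0 = 1; a_1 = -8/9; a_2 = 86/117; a_3 = -1936/5967; a_4 = 1310/9639


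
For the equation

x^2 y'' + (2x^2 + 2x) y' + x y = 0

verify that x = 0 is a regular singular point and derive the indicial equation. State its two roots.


Divide by x^2 to reach normal form y'' + P_1(x) y' + P_2(x) y = 0 with P_1(x) = 2 + 2/x and P_2(x) = 1/x.
x = 0 is a singular point because the y'-coefficient 2 + 2/x has a pole at x = 0 and the y-coefficient 1/x has a pole at x = 0.
It is a regular singular point because x P_1(x) = p(x) = 2x + 2 and x^2 P_2(x) = q(x) = x are polynomials, hence analytic at x = 0.
p(0) = 2,  q(0) = 0.
Indicial equation: r(r-1) + p(0) r + q(0) = 0, i.e. r^2 + (p(0) - 1) r + q(0) = 0, i.e. r^2 + 1 r = 0.
Discriminant: (1)^2 - 4(0) = 1, so r = (-1 ± 1)/2.
Solving: r_1 = 0, r_2 = -1.

indicial: r^2 + 1 r = 0; roots r_1 = 0, r_2 = -1


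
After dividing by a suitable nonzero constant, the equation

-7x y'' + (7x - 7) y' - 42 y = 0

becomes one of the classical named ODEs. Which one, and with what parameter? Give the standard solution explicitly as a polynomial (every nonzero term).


All three coefficients share the factor -7; dividing through by -7 gives  x y'' + (1 - x) y' + 6 y = 0.
This matches the Laguerre equation x y'' + (1 - x) y' + n y = 0 with n = 6; the polynomial solution is L_6(x).
With y = sum_k a_k x^k, matching x^k gives (k+1)k a_{k+1} + (k+1) a_{k+1} - k a_k + n a_k = 0, i.e. (k+1)^2 a_{k+1} = (k - n) a_k = (k - 6) a_k. The right side vanishes at k = 6, so the series terminates at degree 6.
Standard normalization L_n(0) = 1 gives a_0 = 1. Work upward with a_{k+1} = (k - 6) a_k / (k+1)^2:
  a_1 = (0 - 6)(1) / 1^2 = -6/1 = -6
  a_2 = (1 - 6)(-6) / 2^2 = 30/4 = 15/2
  a_3 = (2 - 6)(15/2) / 3^2 = -30/9 = -10/3
  a_4 = (3 - 6)(-10/3) / 4^2 = 10/16 = 5/8
  a_5 = (4 - 6)(5/8) / 5^2 = (-5/4)/25 = -1/20
  a_6 = (5 - 6)(-1/20) / 6^2 = (1/20)/36 = 1/720
Hence L_6(x) = x^6/720 - x^5/20 + 5 x^4/8 - 10 x^3/3 + 15 x^2/2 - 6 x + 1.

L_6(x); series = x^6/720 - x^5/20 + 5 x^4/8 - 10 x^3/3 + 15 x^2/2 - 6 x + 1


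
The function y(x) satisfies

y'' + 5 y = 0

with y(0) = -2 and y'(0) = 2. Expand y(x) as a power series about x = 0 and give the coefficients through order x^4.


Ansatz: y(x) = sum_{n>=0} a_n x^n, so y'(x) = sum_{n>=1} n a_n x^(n-1) and y''(x) = sum_{n>=2} n(n-1) a_n x^(n-2).
Substitute into P(x) y'' + Q(x) y' + R(x) y = 0 with P(x) = 1, Q(x) = 0, R(x) = 5, and match powers of x.
Initial conditions: a_0 = -2, a_1 = 2.
Setting the coefficient of each power of x to zero and solving order by order (substituting the coefficients already found):
  x^0: 2 a_2 + 5 a_0 = 0  ->  2 a_2 = -5 a_0 = 10  ->  a_2 = 5
  x^1: 6 a_3 + 5 a_1 = 0  ->  6 a_3 = -5 a_1 = -10  ->  a_3 = -5/3
  x^2: 12 a_4 + 5 a_2 = 0  ->  12 a_4 = -5 a_2 = -25  ->  a_4 = -25/12
Truncated series: y(x) = -2 + 2 x + 5 x^2 - (5/3) x^3 - (25/12) x^4 + O(x^5).

a_0 = -2; a_1 = 2; a_2 = 5; a_3 = -5/3; a_4 = -25/12


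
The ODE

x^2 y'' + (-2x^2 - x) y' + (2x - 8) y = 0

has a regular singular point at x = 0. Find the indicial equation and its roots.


Divide by x^2 to reach normal form y'' + P_1(x) y' + P_2(x) y = 0 with P_1(x) = -2 - 1/x and P_2(x) = 2/x - 8/x^2.
x = 0 is a singular point because the y'-coefficient -2 - 1/x has a pole at x = 0 and the y-coefficient 2/x - 8/x^2 has a pole at x = 0.
It is a regular singular point because x P_1(x) = p(x) = -2x - 1 and x^2 P_2(x) = q(x) = 2x - 8 are polynomials, hence analytic at x = 0.
p(0) = -1,  q(0) = -8.
Indicial equation: r(r-1) + p(0) r + q(0) = 0, i.e. r^2 + (p(0) - 1) r + q(0) = 0, i.e. r^2 - 2 r - 8 = 0.
Discriminant: (-2)^2 - 4(-8) = 36, so r = (2 ± 6)/2.
Solving: r_1 = 4, r_2 = -2.

indicial: r^2 - 2 r - 8 = 0; roots r_1 = 4, r_2 = -2


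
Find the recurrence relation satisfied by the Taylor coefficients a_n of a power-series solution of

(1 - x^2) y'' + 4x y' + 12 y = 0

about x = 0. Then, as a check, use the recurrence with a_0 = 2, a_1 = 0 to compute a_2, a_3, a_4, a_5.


Substitute y = sum_n a_n x^n.
(1 - 1 x^2) y'' contributes (n+2)(n+1) a_{n+2} - n(n-1) a_n at x^n.
4 x y'(x) contributes 4 n a_n at x^n.
12 y(x) contributes 12 a_n at x^n.
Matching x^n: (n+2)(n+1) a_{n+2} + (-n(n-1) + 4 n + 12) a_n = 0.
Thus a_{n+2} = (n(n-1) - 4 n - 12) / ((n+1)(n+2)) * a_n.

Check with a_0 = 2, a_1 = 0 (apply the recurrence for n = 0, 1, 2, 3): a_0 = 2, a_1 = 0, a_2 = -12, a_3 = 0, a_4 = 18, a_5 = 0.

a_(n+2) = (n(n-1) - 4 n - 12) / ((n+1)(n+2)) * a_n; check: a_0 = 2, a_1 = 0, a_2 = -12, a_3 = 0, a_4 = 18, a_5 = 0


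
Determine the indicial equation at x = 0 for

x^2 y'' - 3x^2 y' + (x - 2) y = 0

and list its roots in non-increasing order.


Divide by x^2 to reach normal form y'' + P_1(x) y' + P_2(x) y = 0 with P_1(x) = -3 and P_2(x) = 1/x - 2/x^2.
x = 0 is a singular point because the y-coefficient 1/x - 2/x^2 has a pole at x = 0.
It is a regular singular point because x P_1(x) = p(x) = -3x and x^2 P_2(x) = q(x) = x - 2 are polynomials, hence analytic at x = 0.
p(0) = 0,  q(0) = -2.
Indicial equation: r(r-1) + p(0) r + q(0) = 0, i.e. r^2 + (p(0) - 1) r + q(0) = 0, i.e. r^2 - 1 r - 2 = 0.
Discriminant: (-1)^2 - 4(-2) = 9, so r = (1 ± 3)/2.
Solving: r_1 = 2, r_2 = -1.

indicial: r^2 - 1 r - 2 = 0; roots r_1 = 2, r_2 = -1


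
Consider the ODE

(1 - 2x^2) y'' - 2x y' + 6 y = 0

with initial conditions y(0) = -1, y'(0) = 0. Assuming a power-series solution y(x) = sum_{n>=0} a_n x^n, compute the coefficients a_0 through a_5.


Ansatz: y(x) = sum_{n>=0} a_n x^n, so y'(x) = sum_{n>=1} n a_n x^(n-1) and y''(x) = sum_{n>=2} n(n-1) a_n x^(n-2).
Substitute into P(x) y'' + Q(x) y' + R(x) y = 0 with P(x) = 1 - 2x^2, Q(x) = -2x, R(x) = 6, and match powers of x.
Initial conditions: a_0 = -1, a_1 = 0.
Setting the coefficient of each power of x to zero and solving order by order (substituting the coefficients already found):
  x^0: 2 a_2 + 6 a_0 = 0  ->  2 a_2 = -6 a_0 = 6  ->  a_2 = 3
  x^1: 6 a_3 + 4 a_1 = 0  ->  6 a_3 = -4 a_1 = 0  ->  a_3 = 0
  x^2: 12 a_4 - 2 a_2 = 0  ->  12 a_4 = 2 a_2 = 6  ->  a_4 = 1/2
  x^3: 20 a_5 - 12 a_3 = 0  ->  20 a_5 = 12 a_3 = 0  ->  a_5 = 0
Truncated series: y(x) = -1 + 3 x^2 + (1/2) x^4 + O(x^6).

a_0 = -1; a_1 = 0; a_2 = 3; a_3 = 0; a_4 = 1/2; a_5 = 0


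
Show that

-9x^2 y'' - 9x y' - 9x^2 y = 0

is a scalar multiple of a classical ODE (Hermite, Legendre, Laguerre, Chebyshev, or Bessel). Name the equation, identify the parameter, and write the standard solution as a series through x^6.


All three coefficients share the factor -9; dividing through by -9 gives  x^2 y'' + x y' + x^2 y = 0.
This matches the Bessel equation x^2 y'' + x y' + (x^2 - nu^2) y = 0 with nu^2 = 0, so nu = 0; the solution bounded at x = 0 is J_0(x).
Frobenius at x = 0: indicial roots ±nu; for r = nu the recurrence k(k + 2nu) c_k = -c_{k-2} gives the standard series J_nu(x) = sum_{k>=0} (-1)^k / (k! (k+nu)!) (x/2)^(2k+nu). Evaluate the first 4 terms:
  k = 0: (-1)^0 / (0! * 0! * 2^0) x^0 = 1/(1*1*1) x^0 = (1) x^0
  k = 1: (-1)^1 / (1! * 1! * 2^2) x^2 = -1/(1*1*4) x^2 = (-1/4) x^2
  k = 2: (-1)^2 / (2! * 2! * 2^4) x^4 = 1/(2*2*16) x^4 = (1/64) x^4
  k = 3: (-1)^3 / (3! * 3! * 2^6) x^6 = -1/(6*6*64) x^6 = (-1/2304) x^6
Hence J_0(x) = -x^6/2304 + x^4/64 - x^2/4 + 1 + ....

J_0(x); series = -x^6/2304 + x^4/64 - x^2/4 + 1


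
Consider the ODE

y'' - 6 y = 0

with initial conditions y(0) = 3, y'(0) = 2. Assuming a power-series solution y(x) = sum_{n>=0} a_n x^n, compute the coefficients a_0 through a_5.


Ansatz: y(x) = sum_{n>=0} a_n x^n, so y'(x) = sum_{n>=1} n a_n x^(n-1) and y''(x) = sum_{n>=2} n(n-1) a_n x^(n-2).
Substitute into P(x) y'' + Q(x) y' + R(x) y = 0 with P(x) = 1, Q(x) = 0, R(x) = -6, and match powers of x.
Initial conditions: a_0 = 3, a_1 = 2.
Setting the coefficient of each power of x to zero and solving order by order (substituting the coefficients already found):
  x^0: 2 a_2 - 6 a_0 = 0  ->  2 a_2 = 6 a_0 = 18  ->  a_2 = 9
  x^1: 6 a_3 - 6 a_1 = 0  ->  6 a_3 = 6 a_1 = 12  ->  a_3 = 2
  x^2: 12 a_4 - 6 a_2 = 0  ->  12 a_4 = 6 a_2 = 54  ->  a_4 = 9/2
  x^3: 20 a_5 - 6 a_3 = 0  ->  20 a_5 = 6 a_3 = 12  ->  a_5 = 3/5
Truncated series: y(x) = 3 + 2 x + 9 x^2 + 2 x^3 + (9/2) x^4 + (3/5) x^5 + O(x^6).

a_0 = 3; a_1 = 2; a_2 = 9; a_3 = 2; a_4 = 9/2; a_5 = 3/5


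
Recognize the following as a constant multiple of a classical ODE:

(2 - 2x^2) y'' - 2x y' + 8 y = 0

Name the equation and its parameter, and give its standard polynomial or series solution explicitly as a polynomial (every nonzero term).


All three coefficients share the factor 2; dividing through by 2 gives  (1 - x^2) y'' - x y' + 4 y = 0.
This matches the Chebyshev equation (1 - x^2) y'' - x y' + n^2 y = 0 (note the -x y' term, not -2x y') with n^2 = 4, so n = 2; the polynomial solution is T_2(x).
With y = sum_k a_k x^k, matching x^k gives (k+2)(k+1) a_{k+2} = (k^2 - n^2) a_k = (k - 2)(k + 2) a_k. The right side vanishes at k = 2, so the series with the parity of 2 terminates at degree 2.
Standard normalization: leading coefficient of T_n is 2^(n-1), so a_2 = 2^1 = 2. Work downward with a_k = (k+1)(k+2) a_{k+2} / ((k - 2)(k + 2)):
  a_0 = (1)(2)(2) / ((0 - 2)(0 + 2)) = 4/(-4) = -1
Hence T_2(x) = 2 x^2 - 1.

T_2(x); series = 2 x^2 - 1


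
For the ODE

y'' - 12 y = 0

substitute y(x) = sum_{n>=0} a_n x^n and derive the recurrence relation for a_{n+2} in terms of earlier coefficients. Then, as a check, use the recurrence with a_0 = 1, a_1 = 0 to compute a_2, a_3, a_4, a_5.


Substitute y = sum_n a_n x^n into y'' + (const) y = 0.
y''(x) = sum_{n>=0} (n+2)(n+1) a_{n+2} x^n.
The ODE becomes sum_n [(n+2)(n+1) a_{n+2} - 12 a_n] x^n = 0.
Setting each coefficient to zero gives the recurrence:
  (n+2)(n+1) a_{n+2} - 12 a_n = 0,
  a_{n+2} = 12 / ((n+1)(n+2)) a_n.

Check with a_0 = 1, a_1 = 0 (apply the recurrence for n = 0, 1, 2, 3): a_0 = 1, a_1 = 0, a_2 = 6, a_3 = 0, a_4 = 6, a_5 = 0.

a_{n+2} = 12/((n+1)(n+2)) * a_n; check: a_0 = 1, a_1 = 0, a_2 = 6, a_3 = 0, a_4 = 6, a_5 = 0


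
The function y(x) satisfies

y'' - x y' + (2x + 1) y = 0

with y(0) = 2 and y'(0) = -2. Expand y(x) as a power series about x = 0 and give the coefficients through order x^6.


Ansatz: y(x) = sum_{n>=0} a_n x^n, so y'(x) = sum_{n>=1} n a_n x^(n-1) and y''(x) = sum_{n>=2} n(n-1) a_n x^(n-2).
Substitute into P(x) y'' + Q(x) y' + R(x) y = 0 with P(x) = 1, Q(x) = -x, R(x) = 2x + 1, and match powers of x.
Initial conditions: a_0 = 2, a_1 = -2.
Setting the coefficient of each power of x to zero and solving order by order (substituting the coefficients already found):
  x^0: 2 a_2 + a_0 = 0  ->  2 a_2 = -a_0 = -2  ->  a_2 = -1
  x^1: 6 a_3 + 2 a_0 = 0  ->  6 a_3 = -2 a_0 = -4  ->  a_3 = -2/3
  x^2: 12 a_4 - a_2 + 2 a_1 = 0  ->  12 a_4 = a_2 - 2 a_1 = 3  ->  a_4 = 1/4
  x^3: 20 a_5 - 2 a_3 + 2 a_2 = 0  ->  20 a_5 = 2 a_3 - 2 a_2 = 2/3  ->  a_5 = 1/30
  x^4: 30 a_6 - 3 a_4 + 2 a_3 = 0  ->  30 a_6 = 3 a_4 - 2 a_3 = 25/12  ->  a_6 = 5/72
Truncated series: y(x) = 2 - 2 x - x^2 - (2/3) x^3 + (1/4) x^4 + (1/30) x^5 + (5/72) x^6 + O(x^7).

a_0 = 2; a_1 = -2; a_2 = -1; a_3 = -2/3; a_4 = 1/4; a_5 = 1/30; a_6 = 5/72


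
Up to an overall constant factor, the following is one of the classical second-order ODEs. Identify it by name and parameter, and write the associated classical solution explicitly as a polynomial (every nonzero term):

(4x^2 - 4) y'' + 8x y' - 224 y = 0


All three coefficients share the factor -4; dividing through by -4 gives  (1 - x^2) y'' - 2x y' + 56 y = 0.
This matches the Legendre equation (1 - x^2) y'' - 2x y' + n(n+1) y = 0 (note the -2x y' term) with n(n+1) = 56, so n = 7; the polynomial solution is P_7(x).
With y = sum_k a_k x^k, matching x^k gives (k+2)(k+1) a_{k+2} = [k(k+1) - n(n+1)] a_k = (k - 7)(k + 8) a_k. The right side vanishes at k = 7, so the series with the parity of 7 terminates at degree 7.
Standard normalization (P_n(1) = 1): leading coefficient (2n)!/(2^n (n!)^2) = 87178291200/(128*25401600) = 429/16, so a_7 = 429/16. Work downward with a_k = (k+1)(k+2) a_{k+2} / ((k - 7)(k + 8)):
  a_5 = (6)(7)(429/16) / ((5 - 7)(5 + 8)) = (9009/8)/(-26) = -693/16
  a_3 = (4)(5)(-693/16) / ((3 - 7)(3 + 8)) = (-3465/4)/(-44) = 315/16
  a_1 = (2)(3)(315/16) / ((1 - 7)(1 + 8)) = (945/8)/(-54) = -35/16
Hence P_7(x) = 429 x^7/16 - 693 x^5/16 + 315 x^3/16 - 35 x/16.

P_7(x); series = 429 x^7/16 - 693 x^5/16 + 315 x^3/16 - 35 x/16


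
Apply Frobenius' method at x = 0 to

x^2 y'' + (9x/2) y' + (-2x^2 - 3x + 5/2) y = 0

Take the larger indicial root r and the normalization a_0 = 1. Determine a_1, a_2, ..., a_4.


Write in Frobenius form y'' + (p(x)/x) y' + (q(x)/x^2) y = 0:
  p(x) = 9/2,  q(x) = -2x^2 - 3x + 5/2.
Indicial equation: r(r-1) + (9/2) r + (5/2) = 0 -> roots r_1 = -1, r_2 = -5/2.
Take r = r_1 = -1. Let y(x) = x^r sum_{n>=0} a_n x^n with a_0 = 1.
Substitute y = x^r sum a_n x^n and match x^{r+n}. The recurrence is
  D(n) a_n - 3 a_{n-1} - 2 a_{n-2} = 0,  where D(n) = (r+n)(r+n-1) + (9/2)(r+n) + (5/2).
  a_n = [3 a_{n-1} + 2 a_{n-2}] / D(n).
Since the indicial polynomial factors as (r - r_1)(r - r_2), D(n) = (r_1 + n - r_1)(r_1 + n - r_2) = n(n + 3/2).
Evaluating step by step (a_0 = 1):
  n = 1: D(1) = 1(1 + 3/2) = 5/2; numerator = 3(1) = 3; a_1 = (3)/(5/2) = 6/5
  n = 2: D(2) = 2(2 + 3/2) = 7; numerator = 3(6/5) + 2(1) = 28/5; a_2 = (28/5)/(7) = 4/5
  n = 3: D(3) = 3(3 + 3/2) = 27/2; numerator = 3(4/5) + 2(6/5) = 24/5; a_3 = (24/5)/(27/2) = 16/45
  n = 4: D(4) = 4(4 + 3/2) = 22; numerator = 3(16/45) + 2(4/5) = 8/3; a_4 = (8/3)/(22) = 4/33

r = -1; a_0 = 1; a_1 = 6/5; a_2 = 4/5; a_3 = 16/45; a_4 = 4/33
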